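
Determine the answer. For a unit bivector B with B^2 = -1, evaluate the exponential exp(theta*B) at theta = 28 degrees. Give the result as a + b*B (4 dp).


For a unit bivector B with B^2 = -1, the exponential series gives
e^(theta*B) = cos(theta) + sin(theta)*B (the GA analogue of Euler's formula).
theta = 28 degrees = 0.488692 rad
cos(28 deg) = 0.8829
sin(28 deg) = 0.4695
exp(theta*B) = 0.8829 + 0.4695*B


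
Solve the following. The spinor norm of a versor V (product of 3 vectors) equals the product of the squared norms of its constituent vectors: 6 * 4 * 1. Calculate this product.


Spinor norm N(V) = |v1|^2 * |v2|^2 * ... * |v3|^2
= 6 * 4 * 1
Running product: 6, 24, 24
N(V) = 24


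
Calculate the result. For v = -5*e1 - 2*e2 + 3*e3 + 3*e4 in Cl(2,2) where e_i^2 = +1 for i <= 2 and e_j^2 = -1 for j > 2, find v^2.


v^2 = sum of c_i^2 * e_i^2
Positive signature terms (e_i^2 = +1): (-5)^2 + (-2)^2 = 29
Negative signature terms (e_j^2 = -1): 3^2 + 3^2 = 18
v^2 = 29 - 18 = 11


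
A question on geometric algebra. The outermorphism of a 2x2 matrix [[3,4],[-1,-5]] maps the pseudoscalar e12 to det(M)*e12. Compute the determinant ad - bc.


The outermorphism of a linear map f sends e1^e2 to f(e1)^f(e2).
f(e1) = 3*e1 - 1*e2
f(e2) = 4*e1 - 5*e2
f(e1) ^ f(e2) = (3*e1 - 1*e2) ^ (4*e1 - 5*e2)
= 3*(-5)*e12 + (-1)*4*e21
= (-15 - (-4))*e12
= -11*e12
Coefficient = -11


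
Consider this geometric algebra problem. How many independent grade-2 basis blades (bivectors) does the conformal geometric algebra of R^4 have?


The conformal model of R^4 uses Cl(5,1) with m = 4 + 2 = 6 generators.
Number of grade-2 blades = C(m, 2) = C(6, 2)
= 6*5/2 = 15


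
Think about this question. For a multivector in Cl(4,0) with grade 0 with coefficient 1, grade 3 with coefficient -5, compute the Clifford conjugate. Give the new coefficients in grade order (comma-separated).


Clifford conjugate sign for grade k: (-1)^(k(k+1)/2)
Grade 0: (-1)^(0*1/2) = (-1)^0 = 1, coeff 1 -> 1
Grade 3: (-1)^(3*4/2) = (-1)^6 = 1, coeff -5 -> -5
Conjugated coefficients: 1, -5


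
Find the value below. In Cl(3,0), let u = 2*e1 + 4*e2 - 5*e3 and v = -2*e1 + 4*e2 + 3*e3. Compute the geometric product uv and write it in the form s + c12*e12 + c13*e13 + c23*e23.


In Cl(3,0): e_i^2 = 1, e_ie_j = -e_je_i for i != j.
Scalar part = u . v = 2*(-2) + 4*4 + (-5)*3
= -4 + 16 + (-15) = -3
e12 coeff = 2*4 - 4*(-2) = 8 - (-8) = 16
e13 coeff = 2*3 - (-5)*(-2) = 6 - 10 = -4
e23 coeff = 4*3 - (-5)*4 = 12 - (-20) = 32
uv = -3 + 16*e12 - 4*e13 + 32*e23


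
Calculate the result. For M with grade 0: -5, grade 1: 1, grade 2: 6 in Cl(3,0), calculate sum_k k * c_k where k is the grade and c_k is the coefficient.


Grade-weighted sum = sum of grade_k * coefficient_k
0*(-5) = 0
1*1 = 1
2*6 = 12
Total = 0 + 1 + 12 = 13


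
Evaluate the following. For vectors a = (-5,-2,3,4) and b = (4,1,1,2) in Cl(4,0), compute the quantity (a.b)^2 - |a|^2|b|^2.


a . b = (-5)*4 + (-2)*1 + 3*1 + 4*2
= -20 + (-2) + 3 + 8 = -11
|a|^2 = (-5)^2 + (-2)^2 + 3^2 + 4^2 = 54
|b|^2 = 4^2 + 1^2 + 1^2 + 2^2 = 22
(a.b)^2 = (-11)^2 = 121
|a|^2 * |b|^2 = 54 * 22 = 1188
Result = 121 - 1188 = -1067


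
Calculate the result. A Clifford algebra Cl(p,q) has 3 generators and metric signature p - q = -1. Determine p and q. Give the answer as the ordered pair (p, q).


We need p + q = 3 and p - q = -1.
Adding: 2p = 3 + (-1) = 2, so p = 1.
Then q = 3 - 1 = 2.
(p, q) = (1, 2)


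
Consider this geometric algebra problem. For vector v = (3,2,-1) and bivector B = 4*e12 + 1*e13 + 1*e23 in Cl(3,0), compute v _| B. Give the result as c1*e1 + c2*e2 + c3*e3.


Left contraction v _| B = <vB>_1 (grade-1 part of the geometric product vB).
Using e1_|e12 = e2, e2_|e12 = -e1, e1_|e13 = e3, e3_|e13 = -e1, e2_|e23 = e3, e3_|e23 = -e2:
e1 coeff: -v2*b12 - v3*b13 = -(2)*(4) - (-1)*(1) = -7
e2 coeff: v1*b12 - v3*b23 = (3)*(4) - (-1)*(1) = 13
e3 coeff: v1*b13 + v2*b23 = (3)*(1) + (2)*(1) = 5
v _| B = -7*e1 + 13*e2 + 5*e3


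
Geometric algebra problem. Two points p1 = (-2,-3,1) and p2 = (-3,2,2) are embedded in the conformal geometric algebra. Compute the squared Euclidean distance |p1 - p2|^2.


p1 - p2 = (1, -5, -1)
|p1 - p2|^2 = 1^2 + (-5)^2 + (-1)^2
= 1 + 25 + 1
= 27


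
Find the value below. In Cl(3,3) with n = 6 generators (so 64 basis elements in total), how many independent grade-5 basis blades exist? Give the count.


Number of grade-k basis blades in Cl(p,q) with n = p + q is C(n, k).
n = 3 + 3 = 6
C(6, 5) = 6! / (5! * 1!)
= 720 / (120 * 1)
= 6


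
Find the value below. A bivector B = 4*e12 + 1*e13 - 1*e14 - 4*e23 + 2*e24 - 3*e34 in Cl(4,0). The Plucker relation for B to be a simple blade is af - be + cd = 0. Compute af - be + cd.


Plucker relation: af - be + cd
a*f = 4*(-3) = -12
b*e = 1*2 = 2
c*d = (-1)*(-4) = 4
af - be + cd = -12 - 2 + 4
= -10


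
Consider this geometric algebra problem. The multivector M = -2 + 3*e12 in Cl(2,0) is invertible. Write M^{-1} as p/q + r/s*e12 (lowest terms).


M = -2 + 3*e12, where e12^2 = -1.
Since M commutes with its reverse ~M = a - b*e12, M * ~M = a^2 - b^2*e12^2 = a^2 + b^2.
So M^{-1} = ~M / (a^2 + b^2) = (a - b*e12)/(a^2 + b^2).
a^2 + b^2 = 4 + 9 = 13
Scalar part = -2/13 = -2/13
Bivector coeff = -3/13 = -3/13
M^{-1} = -2/13 - 3/13*e12


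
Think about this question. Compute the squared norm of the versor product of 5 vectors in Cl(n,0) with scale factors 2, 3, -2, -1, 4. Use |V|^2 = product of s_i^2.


Each vector v_i has |v_i|^2 = s_i^2
Squared scales: 2^2 = 4, 3^2 = 9, (-2)^2 = 4, (-1)^2 = 1, 4^2 = 16
|V|^2 = 4 * 9 * 4 * 1 * 16
= 2304


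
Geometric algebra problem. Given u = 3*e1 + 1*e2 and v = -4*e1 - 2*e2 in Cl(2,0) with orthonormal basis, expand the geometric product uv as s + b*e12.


Expand: (3*e1 + 1*e2)(-4*e1 - 2*e2)
= 3*(-4)*e1e1 + 3*(-2)*e1e2 + 1*(-4)*e2e1 + 1*(-2)*e2e2
Using e1^2 = e2^2 = 1, e2e1 = -e1e2:
Scalar part s = 3*(-4) + 1*(-2) = -12 + (-2) = -14
Bivector part b = 3*(-2) - 1*(-4) = -6 - (-4) = -2
uv = -14 - 2*e12


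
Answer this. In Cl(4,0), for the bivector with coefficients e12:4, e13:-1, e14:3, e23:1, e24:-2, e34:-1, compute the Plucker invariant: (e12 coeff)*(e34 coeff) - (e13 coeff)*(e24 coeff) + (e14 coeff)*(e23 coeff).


Plucker relation: af - be + cd
a*f = 4*(-1) = -4
b*e = (-1)*(-2) = 2
c*d = 3*1 = 3
af - be + cd = -4 - 2 + 3
= -3


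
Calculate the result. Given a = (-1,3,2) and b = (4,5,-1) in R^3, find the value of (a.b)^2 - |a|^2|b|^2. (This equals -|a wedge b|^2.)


a . b = (-1)*4 + 3*5 + 2*(-1)
= -4 + 15 + (-2) = 9
|a|^2 = (-1)^2 + 3^2 + 2^2 = 14
|b|^2 = 4^2 + 5^2 + (-1)^2 = 42
(a.b)^2 = 9^2 = 81
|a|^2 * |b|^2 = 14 * 42 = 588
Result = 81 - 588 = -507


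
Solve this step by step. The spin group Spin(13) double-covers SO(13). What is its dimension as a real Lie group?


Spin(n) double-covers SO(n); both have Lie algebra so(n) of dimension n(n-1)/2.
n = 13
n(n-1) = 13 * 12 = 156
dim Spin(13) = 156/2 = 78


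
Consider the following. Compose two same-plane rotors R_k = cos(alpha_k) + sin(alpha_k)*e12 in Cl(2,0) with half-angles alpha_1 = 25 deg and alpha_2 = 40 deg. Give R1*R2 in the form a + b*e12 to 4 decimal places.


Same-plane rotors commute and their half-angles add:
R1*R2 = cos(a1 + a2) + sin(a1 + a2)*e12.
a1 + a2 = 25 + 40 = 65 deg
cos(65 deg) = 0.4226
sin(65 deg) = 0.9063
R1*R2 = 0.4226 + 0.9063*e12


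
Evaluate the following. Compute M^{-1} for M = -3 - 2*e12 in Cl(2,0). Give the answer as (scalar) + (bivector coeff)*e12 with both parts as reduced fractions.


M = -3 - 2*e12, where e12^2 = -1.
Since M commutes with its reverse ~M = a - b*e12, M * ~M = a^2 - b^2*e12^2 = a^2 + b^2.
So M^{-1} = ~M / (a^2 + b^2) = (a - b*e12)/(a^2 + b^2).
a^2 + b^2 = 9 + 4 = 13
Scalar part = -3/13 = -3/13
Bivector coeff = 2/13 = 2/13
M^{-1} = -3/13 + 2/13*e12


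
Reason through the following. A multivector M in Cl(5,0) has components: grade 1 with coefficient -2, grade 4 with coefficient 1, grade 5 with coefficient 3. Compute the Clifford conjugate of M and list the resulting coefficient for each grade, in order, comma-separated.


Clifford conjugate sign for grade k: (-1)^(k(k+1)/2)
Grade 1: (-1)^(1*2/2) = (-1)^1 = -1, coeff -2 -> 2
Grade 4: (-1)^(4*5/2) = (-1)^10 = 1, coeff 1 -> 1
Grade 5: (-1)^(5*6/2) = (-1)^15 = -1, coeff 3 -> -3
Conjugated coefficients: 2, 1, -3


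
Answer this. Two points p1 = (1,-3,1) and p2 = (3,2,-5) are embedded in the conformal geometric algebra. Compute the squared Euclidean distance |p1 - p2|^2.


p1 - p2 = (-2, -5, 6)
|p1 - p2|^2 = (-2)^2 + (-5)^2 + 6^2
= 4 + 25 + 36
= 65


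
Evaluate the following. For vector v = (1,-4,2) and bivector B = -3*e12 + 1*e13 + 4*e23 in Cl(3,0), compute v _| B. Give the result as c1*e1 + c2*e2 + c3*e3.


Left contraction v _| B = <vB>_1 (grade-1 part of the geometric product vB).
Using e1_|e12 = e2, e2_|e12 = -e1, e1_|e13 = e3, e3_|e13 = -e1, e2_|e23 = e3, e3_|e23 = -e2:
e1 coeff: -v2*b12 - v3*b13 = -(-4)*(-3) - (2)*(1) = -14
e2 coeff: v1*b12 - v3*b23 = (1)*(-3) - (2)*(4) = -11
e3 coeff: v1*b13 + v2*b23 = (1)*(1) + (-4)*(4) = -15
v _| B = -14*e1 - 11*e2 - 15*e3


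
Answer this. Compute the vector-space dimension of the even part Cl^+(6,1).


Even subalgebra dimension = 2^(n-1)
n = 6 + 1 = 7
2^(7 - 1) = 2^6 = 64
Verification: sum of C(7,k) for even k = 1 + 21 + 35 + 7 = 64
Result = 64


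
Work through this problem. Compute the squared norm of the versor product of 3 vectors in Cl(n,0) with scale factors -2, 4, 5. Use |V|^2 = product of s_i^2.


Each vector v_i has |v_i|^2 = s_i^2
Squared scales: (-2)^2 = 4, 4^2 = 16, 5^2 = 25
|V|^2 = 4 * 16 * 25
= 1600


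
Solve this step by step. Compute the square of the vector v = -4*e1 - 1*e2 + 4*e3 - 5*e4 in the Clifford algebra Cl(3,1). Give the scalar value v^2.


v^2 = sum of c_i^2 * e_i^2
Positive signature terms (e_i^2 = +1): (-4)^2 + (-1)^2 + 4^2 = 33
Negative signature terms (e_j^2 = -1): (-5)^2 = 25
v^2 = 33 - 25 = 8


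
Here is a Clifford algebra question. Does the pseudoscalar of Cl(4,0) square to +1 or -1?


The pseudoscalar I = e1...e_n (product of all n generators) of Cl(p,q) satisfies I^2 = (-1)^(q + n(n-1)/2).
p = 4, q = 0, n = p + q = 4
n(n-1)/2 = 4 * 3 / 2 = 6
Exponent = q + n(n-1)/2 = 0 + 6 = 6
I^2 = (-1)^6 = +1


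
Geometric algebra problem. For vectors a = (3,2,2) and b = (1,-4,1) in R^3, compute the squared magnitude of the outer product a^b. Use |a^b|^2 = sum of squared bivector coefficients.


a wedge b = (a1*b2 - a2*b1)*e12 + (a1*b3 - a3*b1)*e13 + (a2*b3 - a3*b2)*e23
e12 coeff: 3*(-4) - 2*1 = -12 - 2 = -14
e13 coeff: 3*1 - 2*1 = 3 - 2 = 1
e23 coeff: 2*1 - 2*(-4) = 2 - (-8) = 10
|a wedge b|^2 = (-14)^2 + 1^2 + 10^2
= 196 + 1 + 100
= 297


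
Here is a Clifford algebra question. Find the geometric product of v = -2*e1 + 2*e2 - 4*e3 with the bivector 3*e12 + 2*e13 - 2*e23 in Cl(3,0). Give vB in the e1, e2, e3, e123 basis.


vB has grade-1 (vector) and grade-3 (trivector) parts: vB = (v _| B) + (v ^ B).
Vector part <vB>_1:
  e1: -v2*b12 - v3*b13 = -(2)*(3) - (-4)*(2) = 2
  e2: v1*b12 - v3*b23 = (-2)*(3) - (-4)*(-2) = -14
  e3: v1*b13 + v2*b23 = (-2)*(2) + (2)*(-2) = -8
Trivector part <vB>_3:
  e123: v1*b23 - v2*b13 + v3*b12 = (-2)*(-2) - (2)*(2) + (-4)*(3) = -12
vB = 2*e1 - 14*e2 - 8*e3 - 12*e123


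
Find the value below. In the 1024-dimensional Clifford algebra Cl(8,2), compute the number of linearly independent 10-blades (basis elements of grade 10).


Number of grade-k basis blades in Cl(p,q) with n = p + q is C(n, k).
n = 8 + 2 = 10
C(10, 10) = 10! / (10! * 0!)
= 3628800 / (3628800 * 1)
= 1


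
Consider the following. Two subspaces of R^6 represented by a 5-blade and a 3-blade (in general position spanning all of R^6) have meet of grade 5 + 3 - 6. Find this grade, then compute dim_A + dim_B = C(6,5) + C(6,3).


Meet grade = grade(A) + grade(B) - n
= 5 + 3 - 6 = 2
C(6,5) = 6
C(6,3) = 20
dim_A + dim_B = 6 + 20 = 26


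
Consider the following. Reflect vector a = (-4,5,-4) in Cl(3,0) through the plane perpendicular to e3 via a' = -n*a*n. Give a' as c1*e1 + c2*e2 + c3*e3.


Reflection formula: a' = -n*a*n, with n = e3 (unit vector, n^2 = 1).
For reflection through hyperplane perp to e3:
The component along e3 flips sign, others stay.
a = (-4, 5, -4)
a' = (-4, 5, 4)
a' = -4*e1 + 5*e2 + 4*e3


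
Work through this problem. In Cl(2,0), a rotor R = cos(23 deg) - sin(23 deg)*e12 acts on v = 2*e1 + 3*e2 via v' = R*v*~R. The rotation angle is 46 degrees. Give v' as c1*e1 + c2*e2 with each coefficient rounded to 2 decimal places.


Rotor R = cos(23deg) - sin(23deg)*e12
Rotation angle theta = 2 * 23 = 46 degrees
v' = R*v*~R rotates v by theta.
cos(46deg) = 0.6947, sin(46deg) = 0.7193
v'_1 = 2*cos(46deg) - 3*sin(46deg)
= 2*0.6947 - 3*0.7193
= -0.77
v'_2 = 2*sin(46deg) + 3*cos(46deg)
= 2*0.7193 + 3*0.6947
= 3.52
v' = -0.77*e1 + 3.52*e2


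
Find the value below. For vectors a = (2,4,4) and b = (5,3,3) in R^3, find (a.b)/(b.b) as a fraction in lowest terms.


Projection coefficient = (a . b) / (b . b)
a . b = 2*5 + 4*3 + 4*3
= 10 + 12 + 12 = 34
b . b = 5^2 + 3^2 + 3^2
= 25 + 9 + 9 = 43
Coefficient = 34/43
In lowest terms: 34/43


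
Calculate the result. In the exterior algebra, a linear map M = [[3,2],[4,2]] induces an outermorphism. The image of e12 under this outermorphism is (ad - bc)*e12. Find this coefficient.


The outermorphism of a linear map f sends e1^e2 to f(e1)^f(e2).
f(e1) = 3*e1 + 4*e2
f(e2) = 2*e1 + 2*e2
f(e1) ^ f(e2) = (3*e1 + 4*e2) ^ (2*e1 + 2*e2)
= 3*2*e12 + 4*2*e21
= (6 - 8)*e12
= -2*e12
Coefficient = -2


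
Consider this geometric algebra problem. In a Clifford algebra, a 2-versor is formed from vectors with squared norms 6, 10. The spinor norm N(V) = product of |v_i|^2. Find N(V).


Spinor norm N(V) = |v1|^2 * |v2|^2 * ... * |v2|^2
= 6 * 10
Running product: 6, 60
N(V) = 60


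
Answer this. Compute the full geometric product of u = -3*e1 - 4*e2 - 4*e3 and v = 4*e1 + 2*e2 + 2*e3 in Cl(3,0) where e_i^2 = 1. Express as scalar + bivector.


In Cl(3,0): e_i^2 = 1, e_ie_j = -e_je_i for i != j.
Scalar part = u . v = (-3)*4 + (-4)*2 + (-4)*2
= -12 + (-8) + (-8) = -28
e12 coeff = (-3)*2 - (-4)*4 = -6 - (-16) = 10
e13 coeff = (-3)*2 - (-4)*4 = -6 - (-16) = 10
e23 coeff = (-4)*2 - (-4)*2 = -8 - (-8) = 0
uv = -28 + 10*e12 + 10*e13 + 0*e23


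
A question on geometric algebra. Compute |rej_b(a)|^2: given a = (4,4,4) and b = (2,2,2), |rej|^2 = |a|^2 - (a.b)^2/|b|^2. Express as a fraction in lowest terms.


|a|^2 = 4^2 + 4^2 + 4^2 = 48
|b|^2 = 2^2 + 2^2 + 2^2 = 12
a . b = 4*2 + 4*2 + 4*2 = 24
(a.b)^2 = 24^2 = 576
|rej|^2 = 48 - 576/12
= (576 - 576)/12
= 0/12
In lowest terms: 0/1


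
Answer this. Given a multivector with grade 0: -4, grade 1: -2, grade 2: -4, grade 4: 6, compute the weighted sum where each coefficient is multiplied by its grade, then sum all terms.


Grade-weighted sum = sum of grade_k * coefficient_k
0*(-4) = 0
1*(-2) = -2
2*(-4) = -8
4*6 = 24
Total = 0 + (-2) + (-8) + 24 = 14


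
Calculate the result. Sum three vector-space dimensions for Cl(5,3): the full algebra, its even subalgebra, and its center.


n = 5 + 3 = 8
Total dim = 2^8 = 256
Even subalgebra dim = 2^7 = 128
n is even, so center dim = 1
Sum = 256 + 128 + 1 = 385


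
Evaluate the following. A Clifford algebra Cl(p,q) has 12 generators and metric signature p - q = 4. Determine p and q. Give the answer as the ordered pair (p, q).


We need p + q = 12 and p - q = 4.
Adding: 2p = 12 + 4 = 16, so p = 8.
Then q = 12 - 8 = 4.
(p, q) = (8, 4)


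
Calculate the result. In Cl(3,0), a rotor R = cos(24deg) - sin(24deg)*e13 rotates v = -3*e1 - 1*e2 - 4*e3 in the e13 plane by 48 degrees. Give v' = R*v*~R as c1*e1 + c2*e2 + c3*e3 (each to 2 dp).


Rotor R = cos(24deg) - sin(24deg)*e13
Rotation angle theta = 2 * 24 = 48 degrees in the e13 plane (e1 -> e3).
The component perpendicular to the plane (e2) is invariant: v'_2 = v2 = -1.00
cos(48deg) = 0.6691, sin(48deg) = 0.7431
v'_1 = v1*cos(theta) - v3*sin(theta) = -3*0.6691 - (-4)*0.7431 = 0.97
v'_3 = v1*sin(theta) + v3*cos(theta) = -3*0.7431 + (-4)*0.6691 = -4.91
v' = 0.97*e1 - 1.00*e2 - 4.91*e3


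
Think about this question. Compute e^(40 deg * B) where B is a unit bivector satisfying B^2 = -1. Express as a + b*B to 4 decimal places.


For a unit bivector B with B^2 = -1, the exponential series gives
e^(theta*B) = cos(theta) + sin(theta)*B (the GA analogue of Euler's formula).
theta = 40 degrees = 0.698132 rad
cos(40 deg) = 0.7660
sin(40 deg) = 0.6428
exp(theta*B) = 0.7660 + 0.6428*B


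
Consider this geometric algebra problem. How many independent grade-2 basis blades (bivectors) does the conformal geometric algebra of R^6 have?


The conformal model of R^6 uses Cl(7,1) with m = 6 + 2 = 8 generators.
Number of grade-2 blades = C(m, 2) = C(8, 2)
= 8*7/2 = 28


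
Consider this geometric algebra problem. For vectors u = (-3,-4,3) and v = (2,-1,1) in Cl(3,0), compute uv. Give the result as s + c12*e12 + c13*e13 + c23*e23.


In Cl(3,0): e_i^2 = 1, e_ie_j = -e_je_i for i != j.
Scalar part = u . v = (-3)*2 + (-4)*(-1) + 3*1
= -6 + 4 + 3 = 1
e12 coeff = (-3)*(-1) - (-4)*2 = 3 - (-8) = 11
e13 coeff = (-3)*1 - 3*2 = -3 - 6 = -9
e23 coeff = (-4)*1 - 3*(-1) = -4 - (-3) = -1
uv = 1 + 11*e12 - 9*e13 - 1*e23


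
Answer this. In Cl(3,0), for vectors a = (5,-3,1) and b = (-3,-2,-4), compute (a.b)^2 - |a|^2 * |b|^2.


a . b = 5*(-3) + (-3)*(-2) + 1*(-4)
= -15 + 6 + (-4) = -13
|a|^2 = 5^2 + (-3)^2 + 1^2 = 35
|b|^2 = (-3)^2 + (-2)^2 + (-4)^2 = 29
(a.b)^2 = (-13)^2 = 169
|a|^2 * |b|^2 = 35 * 29 = 1015
Result = 169 - 1015 = -846


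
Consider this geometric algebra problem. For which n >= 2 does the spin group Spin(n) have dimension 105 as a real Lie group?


dim Spin(n) = dim so(n) = n(n-1)/2.
Solve n(n-1)/2 = 105, i.e. n^2 - n - 210 = 0.
Discriminant = 1 + 8*105 = 841
n = (1 + sqrt(841))/2 = (1 + 29)/2 = 15


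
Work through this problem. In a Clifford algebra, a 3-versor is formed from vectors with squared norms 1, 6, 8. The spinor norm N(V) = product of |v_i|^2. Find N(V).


Spinor norm N(V) = |v1|^2 * |v2|^2 * ... * |v3|^2
= 1 * 6 * 8
Running product: 1, 6, 48
N(V) = 48


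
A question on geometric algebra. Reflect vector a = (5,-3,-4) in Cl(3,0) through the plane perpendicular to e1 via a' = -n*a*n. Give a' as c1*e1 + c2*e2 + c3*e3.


Reflection formula: a' = -n*a*n, with n = e1 (unit vector, n^2 = 1).
For reflection through hyperplane perp to e1:
The component along e1 flips sign, others stay.
a = (5, -3, -4)
a' = (-5, -3, -4)
a' = -5*e1 - 3*e2 - 4*e3


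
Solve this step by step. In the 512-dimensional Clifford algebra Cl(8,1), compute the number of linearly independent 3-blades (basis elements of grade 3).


Number of grade-k basis blades in Cl(p,q) with n = p + q is C(n, k).
n = 8 + 1 = 9
C(9, 3) = 9! / (3! * 6!)
= 362880 / (6 * 720)
= 84


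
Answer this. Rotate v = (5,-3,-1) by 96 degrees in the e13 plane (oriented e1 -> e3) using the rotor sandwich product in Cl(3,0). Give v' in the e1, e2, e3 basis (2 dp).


Rotor R = cos(48deg) - sin(48deg)*e13
Rotation angle theta = 2 * 48 = 96 degrees in the e13 plane (e1 -> e3).
The component perpendicular to the plane (e2) is invariant: v'_2 = v2 = -3.00
cos(96deg) = -0.1045, sin(96deg) = 0.9945
v'_1 = v1*cos(theta) - v3*sin(theta) = 5*(-0.1045) - (-1)*0.9945 = 0.47
v'_3 = v1*sin(theta) + v3*cos(theta) = 5*0.9945 + (-1)*(-0.1045) = 5.08
v' = 0.47*e1 - 3.00*e2 + 5.08*e3


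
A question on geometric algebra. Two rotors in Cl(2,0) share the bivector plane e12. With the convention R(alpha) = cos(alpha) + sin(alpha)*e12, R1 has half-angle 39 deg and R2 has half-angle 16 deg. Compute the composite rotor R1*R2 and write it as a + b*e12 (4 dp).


Same-plane rotors commute and their half-angles add:
R1*R2 = cos(a1 + a2) + sin(a1 + a2)*e12.
a1 + a2 = 39 + 16 = 55 deg
cos(55 deg) = 0.5736
sin(55 deg) = 0.8192
R1*R2 = 0.5736 + 0.8192*e12


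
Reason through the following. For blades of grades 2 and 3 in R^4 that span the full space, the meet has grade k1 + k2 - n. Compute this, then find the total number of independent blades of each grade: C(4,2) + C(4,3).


Meet grade = grade(A) + grade(B) - n
= 2 + 3 - 4 = 1
C(4,2) = 6
C(4,3) = 4
dim_A + dim_B = 6 + 4 = 10


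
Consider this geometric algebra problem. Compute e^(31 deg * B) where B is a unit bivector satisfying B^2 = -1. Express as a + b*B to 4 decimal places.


For a unit bivector B with B^2 = -1, the exponential series gives
e^(theta*B) = cos(theta) + sin(theta)*B (the GA analogue of Euler's formula).
theta = 31 degrees = 0.541052 rad
cos(31 deg) = 0.8572
sin(31 deg) = 0.5150
exp(theta*B) = 0.8572 + 0.5150*B


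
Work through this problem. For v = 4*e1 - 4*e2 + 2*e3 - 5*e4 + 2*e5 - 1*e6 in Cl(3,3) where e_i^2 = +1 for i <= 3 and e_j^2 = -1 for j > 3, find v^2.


v^2 = sum of c_i^2 * e_i^2
Positive signature terms (e_i^2 = +1): 4^2 + (-4)^2 + 2^2 = 36
Negative signature terms (e_j^2 = -1): (-5)^2 + 2^2 + (-1)^2 = 30
v^2 = 36 - 30 = 6


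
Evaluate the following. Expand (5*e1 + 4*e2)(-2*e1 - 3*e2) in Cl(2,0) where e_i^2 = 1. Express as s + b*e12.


Expand: (5*e1 + 4*e2)(-2*e1 - 3*e2)
= 5*(-2)*e1e1 + 5*(-3)*e1e2 + 4*(-2)*e2e1 + 4*(-3)*e2e2
Using e1^2 = e2^2 = 1, e2e1 = -e1e2:
Scalar part s = 5*(-2) + 4*(-3) = -10 + (-12) = -22
Bivector part b = 5*(-3) - 4*(-2) = -15 - (-8) = -7
uv = -22 - 7*e12


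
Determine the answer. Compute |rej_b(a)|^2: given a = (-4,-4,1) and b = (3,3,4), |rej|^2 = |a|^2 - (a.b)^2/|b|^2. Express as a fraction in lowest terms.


|a|^2 = (-4)^2 + (-4)^2 + 1^2 = 33
|b|^2 = 3^2 + 3^2 + 4^2 = 34
a . b = (-4)*3 + (-4)*3 + 1*4 = -20
(a.b)^2 = (-20)^2 = 400
|rej|^2 = 33 - 400/34
= (1122 - 400)/34
= 722/34
In lowest terms: 361/17


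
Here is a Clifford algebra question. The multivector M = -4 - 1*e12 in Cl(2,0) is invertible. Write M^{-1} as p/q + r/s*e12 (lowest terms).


M = -4 - 1*e12, where e12^2 = -1.
Since M commutes with its reverse ~M = a - b*e12, M * ~M = a^2 - b^2*e12^2 = a^2 + b^2.
So M^{-1} = ~M / (a^2 + b^2) = (a - b*e12)/(a^2 + b^2).
a^2 + b^2 = 16 + 1 = 17
Scalar part = -4/17 = -4/17
Bivector coeff = 1/17 = 1/17
M^{-1} = -4/17 + 1/17*e12


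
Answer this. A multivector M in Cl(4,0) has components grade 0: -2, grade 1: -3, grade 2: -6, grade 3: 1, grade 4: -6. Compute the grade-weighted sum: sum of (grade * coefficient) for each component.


Grade-weighted sum = sum of grade_k * coefficient_k
0*(-2) = 0
1*(-3) = -3
2*(-6) = -12
3*1 = 3
4*(-6) = -24
Total = 0 + (-3) + (-12) + 3 + (-24) = -36


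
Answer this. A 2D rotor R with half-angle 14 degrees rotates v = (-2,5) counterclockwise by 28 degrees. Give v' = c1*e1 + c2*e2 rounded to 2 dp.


Rotor R = cos(14deg) - sin(14deg)*e12
Rotation angle theta = 2 * 14 = 28 degrees
v' = R*v*~R rotates v by theta.
cos(28deg) = 0.8829, sin(28deg) = 0.4695
v'_1 = -2*cos(28deg) - 5*sin(28deg)
= -2*0.8829 - 5*0.4695
= -4.11
v'_2 = -2*sin(28deg) + 5*cos(28deg)
= -2*0.4695 + 5*0.8829
= 3.48
v' = -4.11*e1 + 3.48*e2


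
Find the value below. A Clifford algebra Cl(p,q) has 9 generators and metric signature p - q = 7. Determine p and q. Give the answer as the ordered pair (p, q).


We need p + q = 9 and p - q = 7.
Adding: 2p = 9 + 7 = 16, so p = 8.
Then q = 9 - 8 = 1.
(p, q) = (8, 1)


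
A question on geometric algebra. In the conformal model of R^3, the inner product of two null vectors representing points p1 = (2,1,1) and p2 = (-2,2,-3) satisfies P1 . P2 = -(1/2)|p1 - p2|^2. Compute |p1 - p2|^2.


p1 - p2 = (4, -1, 4)
|p1 - p2|^2 = 4^2 + (-1)^2 + 4^2
= 16 + 1 + 16
= 33


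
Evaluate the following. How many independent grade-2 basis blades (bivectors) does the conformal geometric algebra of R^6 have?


The conformal model of R^6 uses Cl(7,1) with m = 6 + 2 = 8 generators.
Number of grade-2 blades = C(m, 2) = C(8, 2)
= 8*7/2 = 28


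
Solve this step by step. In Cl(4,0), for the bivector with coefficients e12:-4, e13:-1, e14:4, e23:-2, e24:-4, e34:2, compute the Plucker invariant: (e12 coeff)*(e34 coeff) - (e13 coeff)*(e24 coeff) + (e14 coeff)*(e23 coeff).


Plucker relation: af - be + cd
a*f = (-4)*2 = -8
b*e = (-1)*(-4) = 4
c*d = 4*(-2) = -8
af - be + cd = -8 - 4 + (-8)
= -20


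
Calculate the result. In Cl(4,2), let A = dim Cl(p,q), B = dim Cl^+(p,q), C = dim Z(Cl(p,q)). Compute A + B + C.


n = 4 + 2 = 6
Total dim = 2^6 = 64
Even subalgebra dim = 2^5 = 32
n is even, so center dim = 1
Sum = 64 + 32 + 1 = 97


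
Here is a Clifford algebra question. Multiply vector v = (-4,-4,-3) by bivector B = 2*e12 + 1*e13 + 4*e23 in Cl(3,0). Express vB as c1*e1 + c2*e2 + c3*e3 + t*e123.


vB has grade-1 (vector) and grade-3 (trivector) parts: vB = (v _| B) + (v ^ B).
Vector part <vB>_1:
  e1: -v2*b12 - v3*b13 = -(-4)*(2) - (-3)*(1) = 11
  e2: v1*b12 - v3*b23 = (-4)*(2) - (-3)*(4) = 4
  e3: v1*b13 + v2*b23 = (-4)*(1) + (-4)*(4) = -20
Trivector part <vB>_3:
  e123: v1*b23 - v2*b13 + v3*b12 = (-4)*(4) - (-4)*(1) + (-3)*(2) = -18
vB = 11*e1 + 4*e2 - 20*e3 - 18*e123


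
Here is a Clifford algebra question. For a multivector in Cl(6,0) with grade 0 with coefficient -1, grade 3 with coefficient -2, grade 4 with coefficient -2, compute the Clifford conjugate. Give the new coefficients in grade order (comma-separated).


Clifford conjugate sign for grade k: (-1)^(k(k+1)/2)
Grade 0: (-1)^(0*1/2) = (-1)^0 = 1, coeff -1 -> -1
Grade 3: (-1)^(3*4/2) = (-1)^6 = 1, coeff -2 -> -2
Grade 4: (-1)^(4*5/2) = (-1)^10 = 1, coeff -2 -> -2
Conjugated coefficients: -1, -2, -2


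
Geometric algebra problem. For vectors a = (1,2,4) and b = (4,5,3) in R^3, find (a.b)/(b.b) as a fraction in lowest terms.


Projection coefficient = (a . b) / (b . b)
a . b = 1*4 + 2*5 + 4*3
= 4 + 10 + 12 = 26
b . b = 4^2 + 5^2 + 3^2
= 16 + 25 + 9 = 50
Coefficient = 26/50
In lowest terms: 13/25


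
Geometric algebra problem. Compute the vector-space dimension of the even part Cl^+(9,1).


Even subalgebra dimension = 2^(n-1)
n = 9 + 1 = 10
2^(10 - 1) = 2^9 = 512
Verification: sum of C(10,k) for even k = 1 + 45 + 210 + 210 + 45 + 1 = 512
Result = 512


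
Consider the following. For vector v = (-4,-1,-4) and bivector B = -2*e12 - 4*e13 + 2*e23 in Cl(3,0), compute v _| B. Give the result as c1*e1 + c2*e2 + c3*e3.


Left contraction v _| B = <vB>_1 (grade-1 part of the geometric product vB).
Using e1_|e12 = e2, e2_|e12 = -e1, e1_|e13 = e3, e3_|e13 = -e1, e2_|e23 = e3, e3_|e23 = -e2:
e1 coeff: -v2*b12 - v3*b13 = -(-1)*(-2) - (-4)*(-4) = -18
e2 coeff: v1*b12 - v3*b23 = (-4)*(-2) - (-4)*(2) = 16
e3 coeff: v1*b13 + v2*b23 = (-4)*(-4) + (-1)*(2) = 14
v _| B = -18*e1 + 16*e2 + 14*e3


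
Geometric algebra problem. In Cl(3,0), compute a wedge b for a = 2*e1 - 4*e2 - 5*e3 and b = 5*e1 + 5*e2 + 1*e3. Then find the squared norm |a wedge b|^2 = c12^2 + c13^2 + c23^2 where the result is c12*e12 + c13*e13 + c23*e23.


a wedge b = (a1*b2 - a2*b1)*e12 + (a1*b3 - a3*b1)*e13 + (a2*b3 - a3*b2)*e23
e12 coeff: 2*5 - (-4)*5 = 10 - (-20) = 30
e13 coeff: 2*1 - (-5)*5 = 2 - (-25) = 27
e23 coeff: (-4)*1 - (-5)*5 = -4 - (-25) = 21
|a wedge b|^2 = 30^2 + 27^2 + 21^2
= 900 + 729 + 441
= 2070


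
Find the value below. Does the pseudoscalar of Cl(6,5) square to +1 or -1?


The pseudoscalar I = e1...e_n (product of all n generators) of Cl(p,q) satisfies I^2 = (-1)^(q + n(n-1)/2).
p = 6, q = 5, n = p + q = 11
n(n-1)/2 = 11 * 10 / 2 = 55
Exponent = q + n(n-1)/2 = 5 + 55 = 60
I^2 = (-1)^60 = +1


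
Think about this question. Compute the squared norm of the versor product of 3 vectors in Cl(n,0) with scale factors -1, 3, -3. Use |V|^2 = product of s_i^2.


Each vector v_i has |v_i|^2 = s_i^2
Squared scales: (-1)^2 = 1, 3^2 = 9, (-3)^2 = 9
|V|^2 = 1 * 9 * 9
= 81


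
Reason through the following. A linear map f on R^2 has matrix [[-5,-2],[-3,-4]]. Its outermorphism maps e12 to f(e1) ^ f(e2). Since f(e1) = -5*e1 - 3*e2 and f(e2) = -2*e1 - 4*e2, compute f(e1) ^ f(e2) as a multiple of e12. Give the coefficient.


The outermorphism of a linear map f sends e1^e2 to f(e1)^f(e2).
f(e1) = -5*e1 - 3*e2
f(e2) = -2*e1 - 4*e2
f(e1) ^ f(e2) = (-5*e1 - 3*e2) ^ (-2*e1 - 4*e2)
= (-5)*(-4)*e12 + (-3)*(-2)*e21
= (20 - 6)*e12
= 14*e12
Coefficient = 14


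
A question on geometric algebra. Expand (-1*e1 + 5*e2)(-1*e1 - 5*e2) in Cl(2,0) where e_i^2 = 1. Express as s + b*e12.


Expand: (-1*e1 + 5*e2)(-1*e1 - 5*e2)
= (-1)*(-1)*e1e1 + (-1)*(-5)*e1e2 + 5*(-1)*e2e1 + 5*(-5)*e2e2
Using e1^2 = e2^2 = 1, e2e1 = -e1e2:
Scalar part s = (-1)*(-1) + 5*(-5) = 1 + (-25) = -24
Bivector part b = (-1)*(-5) - 5*(-1) = 5 - (-5) = 10
uv = -24 + 10*e12


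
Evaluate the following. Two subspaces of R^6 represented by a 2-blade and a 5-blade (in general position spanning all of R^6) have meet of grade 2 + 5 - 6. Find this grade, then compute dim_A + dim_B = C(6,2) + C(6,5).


Meet grade = grade(A) + grade(B) - n
= 2 + 5 - 6 = 1
C(6,2) = 15
C(6,5) = 6
dim_A + dim_B = 15 + 6 = 21


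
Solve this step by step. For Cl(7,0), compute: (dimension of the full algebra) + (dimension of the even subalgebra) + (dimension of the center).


n = 7 + 0 = 7
Total dim = 2^7 = 128
Even subalgebra dim = 2^6 = 64
n is odd, so center dim = 2
Sum = 128 + 64 + 2 = 194


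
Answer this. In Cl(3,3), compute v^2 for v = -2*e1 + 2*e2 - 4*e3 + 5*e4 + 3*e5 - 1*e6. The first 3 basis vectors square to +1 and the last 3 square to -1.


v^2 = sum of c_i^2 * e_i^2
Positive signature terms (e_i^2 = +1): (-2)^2 + 2^2 + (-4)^2 = 24
Negative signature terms (e_j^2 = -1): 5^2 + 3^2 + (-1)^2 = 35
v^2 = 24 - 35 = -11


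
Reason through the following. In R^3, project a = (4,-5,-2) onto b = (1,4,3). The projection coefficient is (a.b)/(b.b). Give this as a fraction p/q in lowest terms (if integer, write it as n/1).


Projection coefficient = (a . b) / (b . b)
a . b = 4*1 + (-5)*4 + (-2)*3
= 4 + (-20) + (-6) = -22
b . b = 1^2 + 4^2 + 3^2
= 1 + 16 + 9 = 26
Coefficient = -22/26
In lowest terms: -11/13


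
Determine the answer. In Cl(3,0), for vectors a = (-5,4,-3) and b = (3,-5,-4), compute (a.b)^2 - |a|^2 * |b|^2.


a . b = (-5)*3 + 4*(-5) + (-3)*(-4)
= -15 + (-20) + 12 = -23
|a|^2 = (-5)^2 + 4^2 + (-3)^2 = 50
|b|^2 = 3^2 + (-5)^2 + (-4)^2 = 50
(a.b)^2 = (-23)^2 = 529
|a|^2 * |b|^2 = 50 * 50 = 2500
Result = 529 - 2500 = -1971


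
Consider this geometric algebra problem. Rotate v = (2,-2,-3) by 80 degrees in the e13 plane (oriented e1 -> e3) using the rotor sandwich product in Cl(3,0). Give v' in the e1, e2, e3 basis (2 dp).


Rotor R = cos(40deg) - sin(40deg)*e13
Rotation angle theta = 2 * 40 = 80 degrees in the e13 plane (e1 -> e3).
The component perpendicular to the plane (e2) is invariant: v'_2 = v2 = -2.00
cos(80deg) = 0.1736, sin(80deg) = 0.9848
v'_1 = v1*cos(theta) - v3*sin(theta) = 2*0.1736 - (-3)*0.9848 = 3.30
v'_3 = v1*sin(theta) + v3*cos(theta) = 2*0.9848 + (-3)*0.1736 = 1.45
v' = 3.30*e1 - 2.00*e2 + 1.45*e3


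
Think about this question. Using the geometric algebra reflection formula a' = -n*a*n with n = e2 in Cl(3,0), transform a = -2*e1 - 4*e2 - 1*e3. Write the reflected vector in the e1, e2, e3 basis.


Reflection formula: a' = -n*a*n, with n = e2 (unit vector, n^2 = 1).
For reflection through hyperplane perp to e2:
The component along e2 flips sign, others stay.
a = (-2, -4, -1)
a' = (-2, 4, -1)
a' = -2*e1 + 4*e2 - 1*e3


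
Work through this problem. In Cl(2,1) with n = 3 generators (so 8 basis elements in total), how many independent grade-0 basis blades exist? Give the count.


Number of grade-k basis blades in Cl(p,q) with n = p + q is C(n, k).
n = 2 + 1 = 3
C(3, 0) = 3! / (0! * 3!)
= 6 / (1 * 6)
= 1


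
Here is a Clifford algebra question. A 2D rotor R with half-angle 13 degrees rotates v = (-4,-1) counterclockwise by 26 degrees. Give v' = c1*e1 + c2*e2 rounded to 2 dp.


Rotor R = cos(13deg) - sin(13deg)*e12
Rotation angle theta = 2 * 13 = 26 degrees
v' = R*v*~R rotates v by theta.
cos(26deg) = 0.8988, sin(26deg) = 0.4384
v'_1 = -4*cos(26deg) - (-1)*sin(26deg)
= -4*0.8988 - (-1)*0.4384
= -3.16
v'_2 = -4*sin(26deg) + (-1)*cos(26deg)
= -4*0.4384 + (-1)*0.8988
= -2.65
v' = -3.16*e1 - 2.65*e2


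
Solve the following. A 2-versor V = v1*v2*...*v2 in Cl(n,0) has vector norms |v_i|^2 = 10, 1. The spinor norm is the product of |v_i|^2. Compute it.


Spinor norm N(V) = |v1|^2 * |v2|^2 * ... * |v2|^2
= 10 * 1
Running product: 10, 10
N(V) = 10


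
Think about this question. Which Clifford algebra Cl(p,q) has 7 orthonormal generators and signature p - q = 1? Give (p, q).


We need p + q = 7 and p - q = 1.
Adding: 2p = 7 + 1 = 8, so p = 4.
Then q = 7 - 4 = 3.
(p, q) = (4, 3)


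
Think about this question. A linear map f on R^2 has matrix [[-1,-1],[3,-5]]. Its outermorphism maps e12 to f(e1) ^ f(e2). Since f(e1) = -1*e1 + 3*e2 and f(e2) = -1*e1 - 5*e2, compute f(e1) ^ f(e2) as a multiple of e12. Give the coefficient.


The outermorphism of a linear map f sends e1^e2 to f(e1)^f(e2).
f(e1) = -1*e1 + 3*e2
f(e2) = -1*e1 - 5*e2
f(e1) ^ f(e2) = (-1*e1 + 3*e2) ^ (-1*e1 - 5*e2)
= (-1)*(-5)*e12 + 3*(-1)*e21
= (5 - (-3))*e12
= 8*e12
Coefficient = 8


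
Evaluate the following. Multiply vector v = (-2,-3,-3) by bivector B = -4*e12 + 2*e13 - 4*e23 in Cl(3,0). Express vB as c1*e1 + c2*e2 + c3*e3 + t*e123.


vB has grade-1 (vector) and grade-3 (trivector) parts: vB = (v _| B) + (v ^ B).
Vector part <vB>_1:
  e1: -v2*b12 - v3*b13 = -(-3)*(-4) - (-3)*(2) = -6
  e2: v1*b12 - v3*b23 = (-2)*(-4) - (-3)*(-4) = -4
  e3: v1*b13 + v2*b23 = (-2)*(2) + (-3)*(-4) = 8
Trivector part <vB>_3:
  e123: v1*b23 - v2*b13 + v3*b12 = (-2)*(-4) - (-3)*(2) + (-3)*(-4) = 26
vB = -6*e1 - 4*e2 + 8*e3 + 26*e123


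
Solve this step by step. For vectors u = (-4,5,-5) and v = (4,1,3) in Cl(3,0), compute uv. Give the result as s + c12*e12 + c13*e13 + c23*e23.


In Cl(3,0): e_i^2 = 1, e_ie_j = -e_je_i for i != j.
Scalar part = u . v = (-4)*4 + 5*1 + (-5)*3
= -16 + 5 + (-15) = -26
e12 coeff = (-4)*1 - 5*4 = -4 - 20 = -24
e13 coeff = (-4)*3 - (-5)*4 = -12 - (-20) = 8
e23 coeff = 5*3 - (-5)*1 = 15 - (-5) = 20
uv = -26 - 24*e12 + 8*e13 + 20*e23


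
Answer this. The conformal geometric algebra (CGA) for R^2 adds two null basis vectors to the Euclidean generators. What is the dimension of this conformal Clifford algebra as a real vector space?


The conformal model of R^2 uses Cl(3,1): the 2 Euclidean generators plus two extra orthogonal generators e+ (e+^2 = +1) and e- (e-^2 = -1), from which the null vectors e0, einf are built.
Number of generators m = 2 + 2 = 4.
dim Cl(p,q) = 2^m = 2^4 = 16


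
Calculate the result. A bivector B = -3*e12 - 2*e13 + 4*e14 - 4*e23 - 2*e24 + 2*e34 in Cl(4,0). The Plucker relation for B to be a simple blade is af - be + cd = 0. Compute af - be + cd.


Plucker relation: af - be + cd
a*f = (-3)*2 = -6
b*e = (-2)*(-2) = 4
c*d = 4*(-4) = -16
af - be + cd = -6 - 4 + (-16)
= -26


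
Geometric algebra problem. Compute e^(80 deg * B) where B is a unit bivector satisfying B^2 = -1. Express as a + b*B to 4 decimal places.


For a unit bivector B with B^2 = -1, the exponential series gives
e^(theta*B) = cos(theta) + sin(theta)*B (the GA analogue of Euler's formula).
theta = 80 degrees = 1.396263 rad
cos(80 deg) = 0.1736
sin(80 deg) = 0.9848
exp(theta*B) = 0.1736 + 0.9848*B


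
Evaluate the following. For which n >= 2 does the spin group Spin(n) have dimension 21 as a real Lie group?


dim Spin(n) = dim so(n) = n(n-1)/2.
Solve n(n-1)/2 = 21, i.e. n^2 - n - 42 = 0.
Discriminant = 1 + 8*21 = 169
n = (1 + sqrt(169))/2 = (1 + 13)/2 = 7


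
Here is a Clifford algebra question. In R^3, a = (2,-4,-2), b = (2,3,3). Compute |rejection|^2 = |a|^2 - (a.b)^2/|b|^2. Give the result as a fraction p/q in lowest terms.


|a|^2 = 2^2 + (-4)^2 + (-2)^2 = 24
|b|^2 = 2^2 + 3^2 + 3^2 = 22
a . b = 2*2 + (-4)*3 + (-2)*3 = -14
(a.b)^2 = (-14)^2 = 196
|rej|^2 = 24 - 196/22
= (528 - 196)/22
= 332/22
In lowest terms: 166/11


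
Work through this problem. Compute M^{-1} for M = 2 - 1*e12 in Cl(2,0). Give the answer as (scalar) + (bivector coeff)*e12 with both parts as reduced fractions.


M = 2 - 1*e12, where e12^2 = -1.
Since M commutes with its reverse ~M = a - b*e12, M * ~M = a^2 - b^2*e12^2 = a^2 + b^2.
So M^{-1} = ~M / (a^2 + b^2) = (a - b*e12)/(a^2 + b^2).
a^2 + b^2 = 4 + 1 = 5
Scalar part = 2/5 = 2/5
Bivector coeff = 1/5 = 1/5
M^{-1} = 2/5 + 1/5*e12


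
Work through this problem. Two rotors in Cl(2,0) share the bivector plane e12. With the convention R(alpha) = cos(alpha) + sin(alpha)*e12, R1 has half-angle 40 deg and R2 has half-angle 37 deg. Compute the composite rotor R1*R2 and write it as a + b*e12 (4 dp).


Same-plane rotors commute and their half-angles add:
R1*R2 = cos(a1 + a2) + sin(a1 + a2)*e12.
a1 + a2 = 40 + 37 = 77 deg
cos(77 deg) = 0.2250
sin(77 deg) = 0.9744
R1*R2 = 0.2250 + 0.9744*e12


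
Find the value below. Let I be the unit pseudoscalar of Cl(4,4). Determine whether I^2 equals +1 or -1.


The pseudoscalar I = e1...e_n (product of all n generators) of Cl(p,q) satisfies I^2 = (-1)^(q + n(n-1)/2).
p = 4, q = 4, n = p + q = 8
n(n-1)/2 = 8 * 7 / 2 = 28
Exponent = q + n(n-1)/2 = 4 + 28 = 32
I^2 = (-1)^32 = +1


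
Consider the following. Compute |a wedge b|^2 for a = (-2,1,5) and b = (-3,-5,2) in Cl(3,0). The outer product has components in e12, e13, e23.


a wedge b = (a1*b2 - a2*b1)*e12 + (a1*b3 - a3*b1)*e13 + (a2*b3 - a3*b2)*e23
e12 coeff: (-2)*(-5) - 1*(-3) = 10 - (-3) = 13
e13 coeff: (-2)*2 - 5*(-3) = -4 - (-15) = 11
e23 coeff: 1*2 - 5*(-5) = 2 - (-25) = 27
|a wedge b|^2 = 13^2 + 11^2 + 27^2
= 169 + 121 + 729
= 1019


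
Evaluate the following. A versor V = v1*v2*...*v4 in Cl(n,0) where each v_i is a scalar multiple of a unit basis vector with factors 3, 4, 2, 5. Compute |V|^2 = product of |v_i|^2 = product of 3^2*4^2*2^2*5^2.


Each vector v_i has |v_i|^2 = s_i^2
Squared scales: 3^2 = 9, 4^2 = 16, 2^2 = 4, 5^2 = 25
|V|^2 = 9 * 16 * 4 * 25
= 14400


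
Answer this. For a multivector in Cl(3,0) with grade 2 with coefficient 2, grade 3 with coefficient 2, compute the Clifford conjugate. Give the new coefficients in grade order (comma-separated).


Clifford conjugate sign for grade k: (-1)^(k(k+1)/2)
Grade 2: (-1)^(2*3/2) = (-1)^3 = -1, coeff 2 -> -2
Grade 3: (-1)^(3*4/2) = (-1)^6 = 1, coeff 2 -> 2
Conjugated coefficients: -2, 2


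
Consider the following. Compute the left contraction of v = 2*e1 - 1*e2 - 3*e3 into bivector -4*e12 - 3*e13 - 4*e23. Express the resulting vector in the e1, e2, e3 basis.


Left contraction v _| B = <vB>_1 (grade-1 part of the geometric product vB).
Using e1_|e12 = e2, e2_|e12 = -e1, e1_|e13 = e3, e3_|e13 = -e1, e2_|e23 = e3, e3_|e23 = -e2:
e1 coeff: -v2*b12 - v3*b13 = -(-1)*(-4) - (-3)*(-3) = -13
e2 coeff: v1*b12 - v3*b23 = (2)*(-4) - (-3)*(-4) = -20
e3 coeff: v1*b13 + v2*b23 = (2)*(-3) + (-1)*(-4) = -2
v _| B = -13*e1 - 20*e2 - 2*e3


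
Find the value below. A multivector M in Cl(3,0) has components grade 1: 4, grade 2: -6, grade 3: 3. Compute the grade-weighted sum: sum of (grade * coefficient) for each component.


Grade-weighted sum = sum of grade_k * coefficient_k
1*4 = 4
2*(-6) = -12
3*3 = 9
Total = 4 + (-12) + 9 = 1


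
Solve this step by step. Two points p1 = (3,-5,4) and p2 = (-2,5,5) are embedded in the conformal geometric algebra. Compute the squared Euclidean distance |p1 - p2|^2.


p1 - p2 = (5, -10, -1)
|p1 - p2|^2 = 5^2 + (-10)^2 + (-1)^2
= 25 + 100 + 1
= 126


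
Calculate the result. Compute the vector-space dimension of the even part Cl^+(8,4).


Even subalgebra dimension = 2^(n-1)
n = 8 + 4 = 12
2^(12 - 1) = 2^11 = 2048
Verification: sum of C(12,k) for even k = 1 + 66 + 495 + 924 + 495 + 66 + 1 = 2048
Result = 2048


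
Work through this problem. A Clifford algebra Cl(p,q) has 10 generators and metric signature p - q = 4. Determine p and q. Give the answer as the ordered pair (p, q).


We need p + q = 10 and p - q = 4.
Adding: 2p = 10 + 4 = 14, so p = 7.
Then q = 10 - 7 = 3.
(p, q) = (7, 3)


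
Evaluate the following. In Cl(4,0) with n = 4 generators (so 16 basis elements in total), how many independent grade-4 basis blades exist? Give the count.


Number of grade-k basis blades in Cl(p,q) with n = p + q is C(n, k).
n = 4 + 0 = 4
C(4, 4) = 4! / (4! * 0!)
= 24 / (24 * 1)
= 1
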